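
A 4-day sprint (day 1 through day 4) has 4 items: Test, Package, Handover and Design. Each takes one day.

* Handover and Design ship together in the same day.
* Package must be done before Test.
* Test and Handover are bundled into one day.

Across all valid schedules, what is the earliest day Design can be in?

day 2

Design must be in the same day as Test, which can't be before day 2, so Design is at least day 2.
Design at day 2 is achievable: Handover=day 2, Test=day 2, Package=day 1, Design=day 2.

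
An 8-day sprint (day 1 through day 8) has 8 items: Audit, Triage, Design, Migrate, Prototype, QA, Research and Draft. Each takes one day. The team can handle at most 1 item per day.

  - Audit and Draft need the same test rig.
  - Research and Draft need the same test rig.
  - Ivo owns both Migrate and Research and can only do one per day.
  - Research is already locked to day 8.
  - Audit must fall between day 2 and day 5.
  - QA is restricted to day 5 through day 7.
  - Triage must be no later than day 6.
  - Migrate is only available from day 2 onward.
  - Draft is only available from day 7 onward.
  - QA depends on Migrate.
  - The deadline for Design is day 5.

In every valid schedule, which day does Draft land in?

Draft's window is day 7–day 8.
Research is fixed at day 8, and Draft can't share a day with Research.
So Draft must be day 7.

day 7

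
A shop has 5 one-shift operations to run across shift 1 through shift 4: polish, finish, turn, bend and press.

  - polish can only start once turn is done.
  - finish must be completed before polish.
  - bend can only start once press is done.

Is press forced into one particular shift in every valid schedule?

press can be shift 1 (e.g. bend -> shift 2, press -> shift 1, polish -> shift 2, finish -> shift 1, turn -> shift 1) or shift 2 (e.g. turn -> shift 1, press -> shift 2, bend -> shift 3, polish -> shift 2, finish -> shift 1).

No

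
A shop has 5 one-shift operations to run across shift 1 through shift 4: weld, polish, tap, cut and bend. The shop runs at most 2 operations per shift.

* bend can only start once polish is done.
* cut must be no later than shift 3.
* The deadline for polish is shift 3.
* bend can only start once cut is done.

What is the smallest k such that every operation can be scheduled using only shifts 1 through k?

The precedence chain requires at least 2 distinct shifts.
With at most 2 per shift and 5 operations, at least 3 shifts are needed.
3 works (last occupied shift: shift 3): for example polish -> shift 1; weld -> shift 2; bend -> shift 2; cut -> shift 1; tap -> shift 3.

3 shifts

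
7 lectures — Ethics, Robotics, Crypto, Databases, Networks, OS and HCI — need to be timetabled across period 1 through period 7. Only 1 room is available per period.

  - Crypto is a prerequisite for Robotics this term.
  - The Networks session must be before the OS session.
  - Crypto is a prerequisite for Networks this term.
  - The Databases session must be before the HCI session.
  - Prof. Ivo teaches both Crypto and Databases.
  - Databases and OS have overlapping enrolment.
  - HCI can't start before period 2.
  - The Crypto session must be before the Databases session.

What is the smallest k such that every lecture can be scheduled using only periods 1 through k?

The precedence chain requires at least 3 distinct periods.
With at most 1 per period and 7 lectures, at least 7 periods are needed.
7 works (last occupied period: period 7): for example OS -> period 6, Ethics -> period 7, Crypto -> period 1, HCI -> period 3, Robotics -> period 5, Databases -> period 2, Networks -> period 4.

7 periods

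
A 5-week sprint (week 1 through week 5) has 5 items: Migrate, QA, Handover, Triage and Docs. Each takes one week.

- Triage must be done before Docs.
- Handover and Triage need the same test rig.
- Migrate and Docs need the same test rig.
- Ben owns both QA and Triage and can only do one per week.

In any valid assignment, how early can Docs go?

Precedence pushes Docs to at least week 2.
Docs at week 2 is achievable: Handover in week 2, QA in week 2, Docs in week 2, Triage in week 1, Migrate in week 1.

week 2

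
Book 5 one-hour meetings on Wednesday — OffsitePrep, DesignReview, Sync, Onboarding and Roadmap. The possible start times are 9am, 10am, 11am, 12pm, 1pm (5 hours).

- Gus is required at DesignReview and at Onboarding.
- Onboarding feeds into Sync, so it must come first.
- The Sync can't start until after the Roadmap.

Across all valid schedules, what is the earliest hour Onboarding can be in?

9am

Downstream work caps Onboarding at 12pm.
Onboarding at 9am is achievable: Onboarding in 9am; Sync in 10am; OffsitePrep in 9am; Roadmap in 9am; DesignReview in 10am.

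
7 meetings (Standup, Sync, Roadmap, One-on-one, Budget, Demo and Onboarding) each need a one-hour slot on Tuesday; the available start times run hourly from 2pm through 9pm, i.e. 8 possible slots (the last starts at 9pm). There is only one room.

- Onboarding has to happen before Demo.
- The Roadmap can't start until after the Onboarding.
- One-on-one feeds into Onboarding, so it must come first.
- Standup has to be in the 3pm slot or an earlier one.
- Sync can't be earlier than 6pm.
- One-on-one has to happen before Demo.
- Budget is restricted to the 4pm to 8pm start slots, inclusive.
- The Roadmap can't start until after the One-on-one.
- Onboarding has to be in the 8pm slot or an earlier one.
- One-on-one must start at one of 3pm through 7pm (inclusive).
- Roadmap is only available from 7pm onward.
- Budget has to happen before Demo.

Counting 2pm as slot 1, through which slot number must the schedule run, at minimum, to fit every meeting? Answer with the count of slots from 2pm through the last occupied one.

The precedence chain requires at least 3 distinct slots.
With at most 1 per slot and 7 meetings, at least 7 slots are needed.
Roadmap can't be placed before 7pm — that is slot 6 counting from 2pm — so the schedule must run through at least 6 slots.
7 works (last occupied slot: 8pm): for example One-on-one=3pm; Sync=6pm; Onboarding=5pm; Demo=8pm; Roadmap=7pm; Standup=2pm; Budget=4pm.

7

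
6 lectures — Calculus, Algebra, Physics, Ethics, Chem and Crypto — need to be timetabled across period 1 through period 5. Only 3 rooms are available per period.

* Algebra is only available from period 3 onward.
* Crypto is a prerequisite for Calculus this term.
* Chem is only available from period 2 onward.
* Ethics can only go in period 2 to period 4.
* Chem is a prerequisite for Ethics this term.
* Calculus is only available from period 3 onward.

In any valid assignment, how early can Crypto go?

period 1

Downstream work caps Crypto at period 4.
Crypto at period 1 is achievable: Ethics=period 3, Chem=period 2, Calculus=period 3, Crypto=period 1, Physics=period 1, Algebra=period 3.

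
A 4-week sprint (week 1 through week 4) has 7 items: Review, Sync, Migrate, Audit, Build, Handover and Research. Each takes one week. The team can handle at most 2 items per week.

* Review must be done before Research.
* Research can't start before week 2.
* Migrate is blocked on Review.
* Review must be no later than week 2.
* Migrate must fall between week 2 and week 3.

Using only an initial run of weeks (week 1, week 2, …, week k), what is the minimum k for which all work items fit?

The precedence chain requires at least 2 distinct weeks.
With at most 2 per week and 7 work items, at least 4 weeks are needed.
4 works (last occupied week: week 4): for example Migrate=week 2, Build=week 3, Research=week 2, Handover=week 4, Audit=week 3, Review=week 1, Sync=week 1.

4 weeks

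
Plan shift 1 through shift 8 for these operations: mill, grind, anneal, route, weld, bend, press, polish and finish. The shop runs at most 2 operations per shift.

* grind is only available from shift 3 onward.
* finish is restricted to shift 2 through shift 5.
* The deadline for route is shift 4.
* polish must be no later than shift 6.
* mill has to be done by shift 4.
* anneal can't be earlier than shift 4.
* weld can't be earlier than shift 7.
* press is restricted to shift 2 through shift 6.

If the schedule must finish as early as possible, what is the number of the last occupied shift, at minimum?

With at most 2 per shift and 9 operations, at least 5 shifts are needed.
weld can't be placed before shift 7, so the schedule must run through at least shift 7.
7 works (last occupied shift: shift 7): for example grind -> shift 3; route -> shift 1; polish -> shift 3; press -> shift 2; weld -> shift 7; bend -> shift 4; mill -> shift 1; finish -> shift 2; anneal -> shift 4.

7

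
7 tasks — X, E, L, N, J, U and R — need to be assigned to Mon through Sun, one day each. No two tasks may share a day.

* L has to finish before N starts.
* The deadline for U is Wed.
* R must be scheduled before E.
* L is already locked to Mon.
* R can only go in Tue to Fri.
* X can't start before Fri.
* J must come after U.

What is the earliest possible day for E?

Thu

Precedence pushes E to at least Wed.
E at Thu is achievable: X=Fri, J=Sun, U=Tue, L=Mon, N=Sat, E=Thu, R=Wed.
Nothing earlier works — the capacity limit rule out every day before Thu.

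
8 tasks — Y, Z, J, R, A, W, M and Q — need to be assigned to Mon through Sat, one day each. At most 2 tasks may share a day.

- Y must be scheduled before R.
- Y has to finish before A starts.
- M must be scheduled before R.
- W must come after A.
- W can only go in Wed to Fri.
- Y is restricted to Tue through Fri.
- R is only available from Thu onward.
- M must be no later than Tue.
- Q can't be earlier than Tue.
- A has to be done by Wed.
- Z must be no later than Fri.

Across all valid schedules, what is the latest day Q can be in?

Sat

Q is available from Tue.
Q at Sat is achievable: R in Thu; M in Mon; W in Thu; Y in Tue; J in Tue; Z in Mon; A in Wed; Q in Sat.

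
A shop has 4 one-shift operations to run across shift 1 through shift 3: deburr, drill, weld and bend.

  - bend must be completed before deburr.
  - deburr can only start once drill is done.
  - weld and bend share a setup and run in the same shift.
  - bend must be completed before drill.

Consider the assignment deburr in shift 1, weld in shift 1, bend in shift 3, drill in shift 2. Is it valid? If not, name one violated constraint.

weld and bend share a setup and run in the same shift — violated.
bend must be completed before deburr — violated.
deburr can only start once drill is done — violated.
bend must be completed before drill — violated.

No. bend must be completed before deburr is not satisfied.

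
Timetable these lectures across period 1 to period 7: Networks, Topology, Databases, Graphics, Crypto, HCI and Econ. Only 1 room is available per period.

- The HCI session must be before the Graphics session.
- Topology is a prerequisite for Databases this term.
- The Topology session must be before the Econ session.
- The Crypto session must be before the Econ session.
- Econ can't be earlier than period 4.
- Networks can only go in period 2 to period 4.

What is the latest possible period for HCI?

period 6

Downstream work caps HCI at period 6.
HCI at period 6 is achievable: Crypto=period 3, Databases=period 5, Networks=period 2, Econ=period 4, Graphics=period 7, HCI=period 6, Topology=period 1.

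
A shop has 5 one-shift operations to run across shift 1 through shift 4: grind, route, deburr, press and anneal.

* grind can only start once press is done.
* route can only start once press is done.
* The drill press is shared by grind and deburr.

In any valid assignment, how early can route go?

Precedence pushes route to at least shift 2.
route at shift 2 is achievable: press -> shift 1, route -> shift 2, grind -> shift 2, anneal -> shift 1, deburr -> shift 1.

shift 2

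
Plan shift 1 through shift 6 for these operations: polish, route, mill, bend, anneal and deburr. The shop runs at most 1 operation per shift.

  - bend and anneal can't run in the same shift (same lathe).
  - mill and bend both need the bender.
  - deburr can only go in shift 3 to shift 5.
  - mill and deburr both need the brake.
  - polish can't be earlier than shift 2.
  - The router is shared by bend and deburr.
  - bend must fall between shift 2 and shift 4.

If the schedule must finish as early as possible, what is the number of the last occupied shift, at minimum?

With at most 1 per shift and 6 operations, at least 6 shifts are needed.
deburr can't be placed before shift 3, so the schedule must run through at least shift 3.
6 works (last occupied shift: shift 6): for example mill in shift 5, anneal in shift 6, deburr in shift 3, route in shift 1, polish in shift 4, bend in shift 2.

shift 6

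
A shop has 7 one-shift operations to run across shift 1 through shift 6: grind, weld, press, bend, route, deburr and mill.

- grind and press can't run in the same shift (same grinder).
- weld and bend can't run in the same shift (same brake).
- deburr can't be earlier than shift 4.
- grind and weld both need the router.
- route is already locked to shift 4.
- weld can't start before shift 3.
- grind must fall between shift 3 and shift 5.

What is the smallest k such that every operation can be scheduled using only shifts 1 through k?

route can't be placed before shift 4, so the schedule must run through at least shift 4.
4 works (last occupied shift: shift 4): for example grind in shift 3; deburr in shift 4; press in shift 1; route in shift 4; bend in shift 1; mill in shift 1; weld in shift 4.

4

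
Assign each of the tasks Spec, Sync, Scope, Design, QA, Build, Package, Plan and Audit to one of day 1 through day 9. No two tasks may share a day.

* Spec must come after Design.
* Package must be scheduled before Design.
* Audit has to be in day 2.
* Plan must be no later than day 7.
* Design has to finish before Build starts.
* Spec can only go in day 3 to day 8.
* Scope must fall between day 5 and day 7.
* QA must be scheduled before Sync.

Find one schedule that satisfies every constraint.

Package=day 1, Scope=day 5, Build=day 9, Plan=day 6, Design=day 3, Spec=day 4, QA=day 7, Audit=day 2, Sync=day 8

Checking: Design(day 3) before Build(day 9); Design(day 3) before Spec(day 4); Package(day 1) before Design(day 3); QA(day 7) before Sync(day 8); Scope=day 5 in [day 5,day 7]; Spec=day 4 in [day 3,day 8]; Audit=day 2 in [day 2,day 2]; Plan=day 6 in [day 1,day 7]; max 1 per day (cap 1).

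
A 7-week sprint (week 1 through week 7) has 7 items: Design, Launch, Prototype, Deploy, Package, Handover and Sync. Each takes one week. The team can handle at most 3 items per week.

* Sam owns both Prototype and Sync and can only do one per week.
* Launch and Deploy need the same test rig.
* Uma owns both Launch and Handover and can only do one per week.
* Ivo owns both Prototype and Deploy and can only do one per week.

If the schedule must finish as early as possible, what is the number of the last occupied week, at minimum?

3

With at most 3 per week and 7 tasks, at least 3 weeks are needed.
3 works (last occupied week: week 3): for example Prototype=week 1, Deploy=week 2, Package=week 2, Sync=week 3, Launch=week 1, Design=week 1, Handover=week 2.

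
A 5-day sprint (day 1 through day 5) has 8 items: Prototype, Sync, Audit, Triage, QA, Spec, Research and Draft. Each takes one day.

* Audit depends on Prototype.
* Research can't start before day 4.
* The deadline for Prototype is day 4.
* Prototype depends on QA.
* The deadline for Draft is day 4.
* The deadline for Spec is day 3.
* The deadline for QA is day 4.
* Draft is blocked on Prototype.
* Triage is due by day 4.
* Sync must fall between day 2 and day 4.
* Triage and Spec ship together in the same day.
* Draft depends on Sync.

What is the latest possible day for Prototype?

Precedence pushes Prototype to at least day 2; Prototype's own window allows nothing later than day 4; downstream work caps Prototype at day 3.
Prototype at day 3 is achievable: Audit -> day 4, Research -> day 4, Prototype -> day 3, Sync -> day 2, Triage -> day 1, Draft -> day 4, QA -> day 1, Spec -> day 1.

day 3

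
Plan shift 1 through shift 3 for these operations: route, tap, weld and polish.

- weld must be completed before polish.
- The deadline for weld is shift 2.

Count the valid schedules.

27

Splitting on route: it can be shift 1 (9), shift 2 (9), shift 3 (9). Listing each branch's schedules as (tap, weld, polish) by shift number:
route=shift 1: (1,1,2) (1,1,3) (1,2,3) (2,1,2) (2,1,3) (2,2,3) (3,1,2) (3,1,3) (3,2,3) — 9.
route=shift 2: (1,1,2) (1,1,3) (1,2,3) (2,1,2) (2,1,3) (2,2,3) (3,1,2) (3,1,3) (3,2,3) — 9.
route=shift 3: (1,1,2) (1,1,3) (1,2,3) (2,1,2) (2,1,3) (2,2,3) (3,1,2) (3,1,3) (3,2,3) — 9.
Summing: 9 + 9 + 9 = 27.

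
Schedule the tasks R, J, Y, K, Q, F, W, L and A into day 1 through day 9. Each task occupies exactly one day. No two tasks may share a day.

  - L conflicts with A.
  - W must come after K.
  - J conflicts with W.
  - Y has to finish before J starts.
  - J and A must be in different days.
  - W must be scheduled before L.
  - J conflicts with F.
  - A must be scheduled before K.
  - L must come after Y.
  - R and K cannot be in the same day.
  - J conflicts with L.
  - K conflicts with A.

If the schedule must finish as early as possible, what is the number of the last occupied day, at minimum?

9

The precedence chain requires at least 4 distinct days.
With at most 1 per day and 9 tasks, at least 9 days are needed.
9 works (last occupied day: day 9): for example L -> day 5, F -> day 9, W -> day 4, Y -> day 1, R -> day 7, A -> day 2, K -> day 3, Q -> day 8, J -> day 6.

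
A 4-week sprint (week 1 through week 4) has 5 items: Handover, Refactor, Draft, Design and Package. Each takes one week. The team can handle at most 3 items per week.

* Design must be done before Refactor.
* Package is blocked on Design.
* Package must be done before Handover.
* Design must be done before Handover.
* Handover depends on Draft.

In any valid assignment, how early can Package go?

Precedence pushes Package to at least week 2; downstream work caps Package at week 3.
Package at week 2 is achievable: Draft=week 1; Handover=week 3; Design=week 1; Package=week 2; Refactor=week 2.

week 2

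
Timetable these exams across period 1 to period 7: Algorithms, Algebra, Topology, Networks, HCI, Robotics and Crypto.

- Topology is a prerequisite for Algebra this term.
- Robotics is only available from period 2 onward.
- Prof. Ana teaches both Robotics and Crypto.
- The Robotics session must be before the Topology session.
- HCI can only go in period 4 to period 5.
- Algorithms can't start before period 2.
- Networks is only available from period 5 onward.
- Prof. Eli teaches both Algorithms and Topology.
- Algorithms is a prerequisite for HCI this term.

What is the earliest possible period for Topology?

Precedence pushes Topology to at least period 3; downstream work caps Topology at period 6.
Topology at period 3 is achievable: Topology=period 3, HCI=period 4, Robotics=period 2, Algorithms=period 2, Networks=period 5, Algebra=period 4, Crypto=period 1.

period 3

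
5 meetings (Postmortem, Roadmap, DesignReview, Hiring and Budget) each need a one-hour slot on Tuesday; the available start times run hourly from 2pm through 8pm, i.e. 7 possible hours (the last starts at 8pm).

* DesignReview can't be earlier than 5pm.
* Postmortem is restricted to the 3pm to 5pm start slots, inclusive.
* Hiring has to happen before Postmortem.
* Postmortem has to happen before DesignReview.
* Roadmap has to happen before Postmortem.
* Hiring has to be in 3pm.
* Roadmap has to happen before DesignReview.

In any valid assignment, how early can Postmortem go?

Postmortem is available from 3pm; precedence pushes Postmortem to at least 4pm; Postmortem's own window allows nothing later than 5pm.
Postmortem at 4pm is achievable: Postmortem -> 4pm; Roadmap -> 2pm; Hiring -> 3pm; DesignReview -> 5pm; Budget -> 2pm.

4pm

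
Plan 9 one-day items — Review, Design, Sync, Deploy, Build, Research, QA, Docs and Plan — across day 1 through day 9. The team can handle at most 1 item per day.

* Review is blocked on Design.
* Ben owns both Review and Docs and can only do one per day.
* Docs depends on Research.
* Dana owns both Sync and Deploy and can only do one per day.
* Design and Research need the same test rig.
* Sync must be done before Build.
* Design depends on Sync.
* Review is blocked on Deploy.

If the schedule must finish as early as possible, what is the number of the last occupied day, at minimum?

The precedence chain requires at least 3 distinct days.
With at most 1 per day and 9 tasks, at least 9 days are needed.
9 works (last occupied day: day 9): for example Sync in day 1, QA in day 8, Docs in day 7, Review in day 4, Build in day 5, Research in day 6, Deploy in day 3, Plan in day 9, Design in day 2.

9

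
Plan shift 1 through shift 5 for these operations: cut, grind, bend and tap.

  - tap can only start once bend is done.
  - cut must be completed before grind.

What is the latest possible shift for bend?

shift 4

Downstream work caps bend at shift 4.
bend at shift 4 is achievable: bend -> shift 4, cut -> shift 1, tap -> shift 5, grind -> shift 2.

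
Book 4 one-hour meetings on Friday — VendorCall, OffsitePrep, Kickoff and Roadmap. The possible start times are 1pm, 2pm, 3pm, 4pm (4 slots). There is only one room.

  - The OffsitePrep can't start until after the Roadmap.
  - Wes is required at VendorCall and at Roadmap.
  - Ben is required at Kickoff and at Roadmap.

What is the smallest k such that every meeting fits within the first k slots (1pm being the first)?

4

The precedence chain requires at least 2 distinct slots.
With at most 1 per slot and 4 meetings, at least 4 slots are needed.
4 works (last occupied slot: 4pm): for example VendorCall=3pm, Kickoff=4pm, OffsitePrep=2pm, Roadmap=1pm.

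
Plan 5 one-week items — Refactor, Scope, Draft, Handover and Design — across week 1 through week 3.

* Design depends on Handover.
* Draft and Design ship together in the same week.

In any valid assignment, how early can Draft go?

Draft must be in the same week as Design, which can't be before week 2, so Draft is at least week 2.
Draft at week 2 is achievable: Refactor=week 1; Design=week 2; Draft=week 2; Scope=week 1; Handover=week 1.

week 2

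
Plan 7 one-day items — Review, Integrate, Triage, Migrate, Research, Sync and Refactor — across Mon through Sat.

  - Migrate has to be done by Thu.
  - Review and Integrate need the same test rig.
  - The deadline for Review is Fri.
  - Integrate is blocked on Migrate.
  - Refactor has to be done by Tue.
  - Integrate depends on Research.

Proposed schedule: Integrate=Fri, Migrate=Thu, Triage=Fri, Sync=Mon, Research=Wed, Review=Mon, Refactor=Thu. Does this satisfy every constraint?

Integrate depends on Research — holds.
Migrate has to be done by Thu — holds.
Review and Integrate need the same test rig — holds.
The deadline for Review is Fri — holds.
Integrate is blocked on Migrate — holds.
Refactor has to be done by Tue — violated.

No — it violates: Refactor has to be done by Tue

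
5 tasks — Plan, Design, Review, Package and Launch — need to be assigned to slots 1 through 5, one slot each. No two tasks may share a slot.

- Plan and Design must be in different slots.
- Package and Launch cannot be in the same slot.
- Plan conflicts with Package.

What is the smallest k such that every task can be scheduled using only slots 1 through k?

With at most 1 per slot and 5 tasks, at least 5 slots are needed.
5 works (last occupied slot: 5): for example Package -> 4; Launch -> 5; Plan -> 1; Design -> 2; Review -> 3.

5 slots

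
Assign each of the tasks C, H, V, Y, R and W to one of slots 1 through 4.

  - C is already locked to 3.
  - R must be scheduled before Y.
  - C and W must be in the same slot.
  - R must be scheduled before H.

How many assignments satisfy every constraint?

56

Splitting on H: it can be 2 (12), 3 (20), 4 (24). Listing each branch's schedules as (C, V, Y, R, W):
H=2: (3,1,2,1,3) (3,1,3,1,3) (3,1,4,1,3) (3,2,2,1,3) (3,2,3,1,3) (3,2,4,1,3) (3,3,2,1,3) (3,3,3,1,3) (3,3,4,1,3) (3,4,2,1,3) (3,4,3,1,3) (3,4,4,1,3) — 12.
H=3: (3,1,2,1,3) (3,1,3,1,3) (3,1,3,2,3) (3,1,4,1,3) (3,1,4,2,3) (3,2,2,1,3) (3,2,3,1,3) (3,2,3,2,3) (3,2,4,1,3) (3,2,4,2,3) (3,3,2,1,3) (3,3,3,1,3) (3,3,3,2,3) (3,3,4,1,3) (3,3,4,2,3) (3,4,2,1,3) (3,4,3,1,3) (3,4,3,2,3) (3,4,4,1,3) (3,4,4,2,3) — 20.
H=4: (3,1,2,1,3) (3,1,3,1,3) (3,1,3,2,3) (3,1,4,1,3) (3,1,4,2,3) (3,1,4,3,3) (3,2,2,1,3) (3,2,3,1,3) (3,2,3,2,3) (3,2,4,1,3) (3,2,4,2,3) (3,2,4,3,3) (3,3,2,1,3) (3,3,3,1,3) (3,3,3,2,3) (3,3,4,1,3) (3,3,4,2,3) (3,3,4,3,3) (3,4,2,1,3) (3,4,3,1,3) (3,4,3,2,3) (3,4,4,1,3) (3,4,4,2,3) (3,4,4,3,3) — 24.
Summing: 12 + 20 + 24 = 56.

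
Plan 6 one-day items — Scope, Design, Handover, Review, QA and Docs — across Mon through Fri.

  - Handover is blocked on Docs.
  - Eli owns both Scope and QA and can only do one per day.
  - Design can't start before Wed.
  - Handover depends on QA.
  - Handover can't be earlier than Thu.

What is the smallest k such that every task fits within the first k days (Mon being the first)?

The precedence chain requires at least 2 distinct days.
Handover can't be placed before Thu — that is day 4 counting from Mon — so the schedule must run through at least 4 days.
4 works (last occupied day: Thu): for example Docs in Mon; Review in Mon; Scope in Tue; Handover in Thu; QA in Mon; Design in Wed.

4 days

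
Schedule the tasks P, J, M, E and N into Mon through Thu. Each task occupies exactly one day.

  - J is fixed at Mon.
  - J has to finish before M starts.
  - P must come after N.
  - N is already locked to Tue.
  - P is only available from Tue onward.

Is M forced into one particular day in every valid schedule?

No

M can be Tue (e.g. N -> Tue, M -> Tue, P -> Wed, J -> Mon, E -> Mon) or Wed (e.g. P in Wed; J in Mon; E in Mon; M in Wed; N in Tue).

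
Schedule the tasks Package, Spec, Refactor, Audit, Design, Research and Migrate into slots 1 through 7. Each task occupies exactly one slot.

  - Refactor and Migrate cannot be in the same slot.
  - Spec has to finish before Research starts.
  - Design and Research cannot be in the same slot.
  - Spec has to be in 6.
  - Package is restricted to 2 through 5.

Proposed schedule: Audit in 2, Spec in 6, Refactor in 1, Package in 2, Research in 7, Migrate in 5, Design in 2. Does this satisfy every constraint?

Refactor and Migrate cannot be in the same slot — holds.
Design and Research cannot be in the same slot — holds.
Spec has to finish before Research starts — holds.
Spec has to be in 6 — holds.
Package is restricted to 2 through 5 — holds.

Valid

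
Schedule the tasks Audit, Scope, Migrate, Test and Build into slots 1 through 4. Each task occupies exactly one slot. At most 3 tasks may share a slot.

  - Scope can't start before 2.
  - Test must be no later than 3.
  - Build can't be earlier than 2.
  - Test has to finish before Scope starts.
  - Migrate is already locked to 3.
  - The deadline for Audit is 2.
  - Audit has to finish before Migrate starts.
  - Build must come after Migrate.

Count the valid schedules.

Splitting on Audit: it can be 1 (6), 2 (6). Listing each branch's schedules as (Scope, Migrate, Test, Build):
Audit=1: (2,3,1,4) (3,3,1,4) (3,3,2,4) (4,3,1,4) (4,3,2,4) (4,3,3,4) — 6.
Audit=2: (2,3,1,4) (3,3,1,4) (3,3,2,4) (4,3,1,4) (4,3,2,4) (4,3,3,4) — 6.
Summing: 6 + 6 = 12.

12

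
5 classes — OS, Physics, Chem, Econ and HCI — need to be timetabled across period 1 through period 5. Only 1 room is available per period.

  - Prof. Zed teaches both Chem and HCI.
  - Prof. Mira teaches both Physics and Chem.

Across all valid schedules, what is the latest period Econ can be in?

period 5

Econ at period 5 is achievable: Chem=period 3, OS=period 1, Physics=period 2, HCI=period 4, Econ=period 5.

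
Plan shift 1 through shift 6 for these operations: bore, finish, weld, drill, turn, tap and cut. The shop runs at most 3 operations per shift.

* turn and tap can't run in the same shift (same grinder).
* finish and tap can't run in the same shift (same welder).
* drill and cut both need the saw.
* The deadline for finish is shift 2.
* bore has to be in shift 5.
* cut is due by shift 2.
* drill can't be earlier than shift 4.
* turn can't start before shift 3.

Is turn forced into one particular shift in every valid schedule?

No

turn can be shift 3 (e.g. bore -> shift 5, drill -> shift 4, cut -> shift 1, weld -> shift 1, finish -> shift 1, turn -> shift 3, tap -> shift 2) or shift 4 (e.g. weld -> shift 1; drill -> shift 4; finish -> shift 1; tap -> shift 2; turn -> shift 4; bore -> shift 5; cut -> shift 1).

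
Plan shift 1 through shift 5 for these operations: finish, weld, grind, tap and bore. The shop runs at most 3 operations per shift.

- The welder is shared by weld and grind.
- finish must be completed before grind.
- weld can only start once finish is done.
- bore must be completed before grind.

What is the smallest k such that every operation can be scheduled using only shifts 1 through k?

3

The precedence chain requires at least 2 distinct shifts.
With at most 3 per shift and 5 operations, at least 2 shifts are needed.
Could 2 shifts be enough, i.e. nothing placed later than shift 2? No: weld must come after finish (at shift 1 or later) → {shift 2}; grind must come after bore (at shift 1 or later) → {shift 2}; grind can't share with weld (shift 2) → nothing is left.
So 2 shifts is not enough.
3 works (last occupied shift: shift 3): for example tap -> shift 1; bore -> shift 1; finish -> shift 1; grind -> shift 2; weld -> shift 3.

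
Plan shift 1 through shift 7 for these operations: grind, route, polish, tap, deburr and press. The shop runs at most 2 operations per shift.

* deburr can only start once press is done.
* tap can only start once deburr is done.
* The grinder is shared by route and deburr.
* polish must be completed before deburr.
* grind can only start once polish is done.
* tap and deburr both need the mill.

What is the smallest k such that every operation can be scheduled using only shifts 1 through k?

The precedence chain requires at least 3 distinct shifts.
With at most 2 per shift and 6 operations, at least 3 shifts are needed.
3 works (last occupied shift: shift 3): for example grind=shift 2, route=shift 3, tap=shift 3, polish=shift 1, deburr=shift 2, press=shift 1.

3 shifts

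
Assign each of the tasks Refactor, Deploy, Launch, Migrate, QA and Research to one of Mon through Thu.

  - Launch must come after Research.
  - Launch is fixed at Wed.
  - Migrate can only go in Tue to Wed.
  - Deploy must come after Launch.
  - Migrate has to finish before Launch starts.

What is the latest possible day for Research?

Downstream work caps Research at Tue.
Research at Tue is achievable: QA in Mon, Research in Tue, Launch in Wed, Deploy in Thu, Refactor in Mon, Migrate in Tue.

Tue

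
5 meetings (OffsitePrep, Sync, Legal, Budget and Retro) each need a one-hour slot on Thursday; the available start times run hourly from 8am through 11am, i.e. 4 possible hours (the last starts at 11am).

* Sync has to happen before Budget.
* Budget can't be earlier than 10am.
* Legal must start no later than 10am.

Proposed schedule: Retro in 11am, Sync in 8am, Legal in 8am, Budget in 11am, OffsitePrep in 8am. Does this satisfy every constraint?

Sync has to happen before Budget — holds.
Budget can't be earlier than 10am — holds.
Legal must start no later than 10am — holds.

Yes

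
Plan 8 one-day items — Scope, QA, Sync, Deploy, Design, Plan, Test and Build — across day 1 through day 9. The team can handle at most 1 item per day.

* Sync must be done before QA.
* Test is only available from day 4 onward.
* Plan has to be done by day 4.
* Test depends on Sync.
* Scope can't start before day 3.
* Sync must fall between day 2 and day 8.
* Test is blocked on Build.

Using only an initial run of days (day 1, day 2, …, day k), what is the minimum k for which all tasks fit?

The precedence chain requires at least 2 distinct days.
With at most 1 per day and 8 tasks, at least 8 days are needed.
Test can't be placed before day 4, so the schedule must run through at least day 4.
8 works (last occupied day: day 8): for example QA in day 6; Sync in day 2; Scope in day 5; Test in day 4; Deploy in day 7; Design in day 8; Plan in day 1; Build in day 3.

8 days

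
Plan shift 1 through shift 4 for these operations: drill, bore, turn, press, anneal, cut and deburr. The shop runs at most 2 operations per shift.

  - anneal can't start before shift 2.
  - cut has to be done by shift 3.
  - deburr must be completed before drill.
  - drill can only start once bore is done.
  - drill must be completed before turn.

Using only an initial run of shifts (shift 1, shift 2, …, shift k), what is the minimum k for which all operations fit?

The precedence chain requires at least 3 distinct shifts.
With at most 2 per shift and 7 operations, at least 4 shifts are needed.
4 works (last occupied shift: shift 4): for example cut in shift 1; drill in shift 3; turn in shift 4; anneal in shift 2; bore in shift 1; press in shift 3; deburr in shift 2.

4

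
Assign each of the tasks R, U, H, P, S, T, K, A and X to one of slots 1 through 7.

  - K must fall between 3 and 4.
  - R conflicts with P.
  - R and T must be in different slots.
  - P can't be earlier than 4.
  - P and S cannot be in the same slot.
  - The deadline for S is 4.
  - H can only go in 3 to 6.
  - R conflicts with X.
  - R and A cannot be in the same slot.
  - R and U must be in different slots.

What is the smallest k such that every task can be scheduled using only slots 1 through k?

4 slots

P can't be placed before 4, so the schedule must run through at least slot 4.
4 works (last occupied slot: 4): for example X in 2; P in 4; A in 2; T in 2; K in 3; U in 2; R in 1; S in 1; H in 3.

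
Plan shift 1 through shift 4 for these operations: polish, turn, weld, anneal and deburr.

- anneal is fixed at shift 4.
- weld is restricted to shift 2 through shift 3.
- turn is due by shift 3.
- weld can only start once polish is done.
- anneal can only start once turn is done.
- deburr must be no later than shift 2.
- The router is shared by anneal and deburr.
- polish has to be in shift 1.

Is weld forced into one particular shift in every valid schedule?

weld can be shift 2 (e.g. turn=shift 1, deburr=shift 1, polish=shift 1, weld=shift 2, anneal=shift 4) or shift 3 (e.g. weld in shift 3, anneal in shift 4, polish in shift 1, deburr in shift 1, turn in shift 1).

No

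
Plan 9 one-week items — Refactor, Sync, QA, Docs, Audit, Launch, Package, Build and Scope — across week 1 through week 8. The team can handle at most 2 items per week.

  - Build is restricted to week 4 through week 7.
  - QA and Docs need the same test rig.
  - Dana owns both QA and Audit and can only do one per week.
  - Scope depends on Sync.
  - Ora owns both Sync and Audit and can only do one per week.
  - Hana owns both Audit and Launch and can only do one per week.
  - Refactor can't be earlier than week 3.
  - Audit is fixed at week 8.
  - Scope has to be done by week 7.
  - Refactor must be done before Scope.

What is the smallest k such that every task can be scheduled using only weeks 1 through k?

8 weeks

The precedence chain requires at least 2 distinct weeks.
With at most 2 per week and 9 tasks, at least 5 weeks are needed.
Audit can't be placed before week 8, so the schedule must run through at least week 8.
8 works (last occupied week: week 8): for example Docs=week 2; Package=week 3; Launch=week 2; Scope=week 4; Audit=week 8; Build=week 4; Sync=week 1; QA=week 1; Refactor=week 3.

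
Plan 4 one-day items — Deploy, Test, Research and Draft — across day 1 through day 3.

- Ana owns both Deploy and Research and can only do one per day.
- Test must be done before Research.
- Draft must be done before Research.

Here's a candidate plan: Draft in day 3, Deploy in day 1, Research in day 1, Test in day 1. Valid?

Test must be done before Research — violated.
Draft must be done before Research — violated.
Ana owns both Deploy and Research and can only do one per day — violated.

No. Draft must be done before Research is not satisfied.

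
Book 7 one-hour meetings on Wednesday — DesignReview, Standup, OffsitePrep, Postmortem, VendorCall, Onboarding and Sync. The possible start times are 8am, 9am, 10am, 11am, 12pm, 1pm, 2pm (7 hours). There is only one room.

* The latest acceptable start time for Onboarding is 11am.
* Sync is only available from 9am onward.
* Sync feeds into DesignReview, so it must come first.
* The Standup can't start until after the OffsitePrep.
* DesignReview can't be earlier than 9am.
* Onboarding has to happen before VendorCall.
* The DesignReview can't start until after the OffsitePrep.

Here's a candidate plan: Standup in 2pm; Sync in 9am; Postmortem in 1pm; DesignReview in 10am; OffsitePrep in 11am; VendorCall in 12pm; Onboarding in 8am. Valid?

The latest acceptable start time for Onboarding is 11am — holds.
DesignReview can't be earlier than 9am — holds.
The Standup can't start until after the OffsitePrep — holds.
There is only one room — holds.
The DesignReview can't start until after the OffsitePrep — violated.
Sync is only available from 9am onward — holds.
Sync feeds into DesignReview, so it must come first — holds.
Onboarding has to happen before VendorCall — holds.

No. The DesignReview can't start until after the OffsitePrep is not satisfied.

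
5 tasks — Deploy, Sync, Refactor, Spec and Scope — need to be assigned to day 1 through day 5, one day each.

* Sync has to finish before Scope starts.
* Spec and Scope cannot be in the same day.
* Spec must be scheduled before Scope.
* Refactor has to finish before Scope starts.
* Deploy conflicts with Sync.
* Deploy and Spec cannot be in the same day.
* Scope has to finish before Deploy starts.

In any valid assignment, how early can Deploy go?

Precedence pushes Deploy to at least day 3.
Deploy at day 3 is achievable: Spec=day 1; Scope=day 2; Deploy=day 3; Refactor=day 1; Sync=day 1.

day 3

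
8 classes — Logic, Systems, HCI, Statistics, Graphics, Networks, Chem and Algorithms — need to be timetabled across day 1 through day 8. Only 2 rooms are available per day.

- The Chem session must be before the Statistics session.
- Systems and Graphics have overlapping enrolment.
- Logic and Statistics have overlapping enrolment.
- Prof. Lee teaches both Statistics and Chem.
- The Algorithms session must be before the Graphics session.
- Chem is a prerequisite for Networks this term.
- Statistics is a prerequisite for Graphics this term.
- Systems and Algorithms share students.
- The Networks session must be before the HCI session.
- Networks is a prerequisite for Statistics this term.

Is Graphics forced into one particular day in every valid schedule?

Graphics can be day 4 (e.g. Algorithms -> day 1, Statistics -> day 3, HCI -> day 3, Chem -> day 1, Logic -> day 2, Graphics -> day 4, Systems -> day 5, Networks -> day 2) or day 5 (e.g. Chem -> day 1, HCI -> day 3, Systems -> day 4, Networks -> day 2, Graphics -> day 5, Algorithms -> day 1, Statistics -> day 3, Logic -> day 2).

No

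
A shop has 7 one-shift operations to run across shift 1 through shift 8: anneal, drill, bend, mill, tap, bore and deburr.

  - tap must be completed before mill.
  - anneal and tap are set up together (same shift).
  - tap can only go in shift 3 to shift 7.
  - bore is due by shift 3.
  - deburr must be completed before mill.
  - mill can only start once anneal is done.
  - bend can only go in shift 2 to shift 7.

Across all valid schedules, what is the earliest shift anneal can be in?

shift 3

Anneal must be in the same shift as tap, which can't be before shift 3, so anneal is at least shift 3; downstream work caps anneal at shift 7.
anneal at shift 3 is achievable: bend=shift 2, tap=shift 3, anneal=shift 3, deburr=shift 1, drill=shift 1, mill=shift 4, bore=shift 1.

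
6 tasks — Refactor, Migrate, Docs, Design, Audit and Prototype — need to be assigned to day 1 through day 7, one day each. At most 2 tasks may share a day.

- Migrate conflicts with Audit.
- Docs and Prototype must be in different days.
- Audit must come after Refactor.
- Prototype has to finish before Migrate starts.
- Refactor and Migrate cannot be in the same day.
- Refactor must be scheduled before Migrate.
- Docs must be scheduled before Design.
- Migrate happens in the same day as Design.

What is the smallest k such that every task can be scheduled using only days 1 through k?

3 days

The precedence chain requires at least 2 distinct days.
With at most 2 per day and 6 tasks, at least 3 days are needed.
3 works (last occupied day: day 3): for example Migrate=day 3, Docs=day 1, Design=day 3, Audit=day 2, Prototype=day 2, Refactor=day 1.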